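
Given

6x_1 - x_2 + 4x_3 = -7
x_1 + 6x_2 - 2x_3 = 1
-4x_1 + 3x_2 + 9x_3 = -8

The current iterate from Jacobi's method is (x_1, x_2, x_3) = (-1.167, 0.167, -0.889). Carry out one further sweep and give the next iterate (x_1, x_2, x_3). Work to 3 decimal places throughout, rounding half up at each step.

(-0.546, 0.065, -1.463)

One sweep:
  x_1 = (-7 - (-1)·0.167 - (4)·-0.889) / (6) = -0.546
  x_2 = (1 - (1)·-1.167 - (-2)·-0.889) / (6) = 0.065
  x_3 = (-8 - (-4)·-1.167 - (3)·0.167) / (9) = -1.463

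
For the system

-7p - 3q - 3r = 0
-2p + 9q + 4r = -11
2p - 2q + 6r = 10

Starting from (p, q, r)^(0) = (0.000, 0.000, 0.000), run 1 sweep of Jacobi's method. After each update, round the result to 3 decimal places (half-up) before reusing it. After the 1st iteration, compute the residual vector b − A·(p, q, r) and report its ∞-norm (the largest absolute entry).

Iteration 1:
  p = (0 - (-3)·0.000 - (-3)·0.000) / (-7) = 0.000
  q = (-11 - (-2)·0.000 - (4)·0.000) / (9) = -1.222
  r = (10 - (2)·0.000 - (-2)·0.000) / (6) = 1.667
Residual b − A·x = (1.335, -6.670, -2.446); ∞-norm = 6.670

6.670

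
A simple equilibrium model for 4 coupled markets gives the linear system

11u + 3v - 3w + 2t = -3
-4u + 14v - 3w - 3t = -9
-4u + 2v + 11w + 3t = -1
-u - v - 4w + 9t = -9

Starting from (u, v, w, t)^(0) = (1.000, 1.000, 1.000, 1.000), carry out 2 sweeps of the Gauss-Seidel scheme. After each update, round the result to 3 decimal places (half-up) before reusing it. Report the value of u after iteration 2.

-0.071

Iteration 1:
  u = (-3 - (3)·1.000 - (-3)·1.000 - (2)·1.000) / (11) = -0.455
  v = (-9 - (-4)·-0.455 - (-3)·1.000 - (-3)·1.000) / (14) = -0.344
  w = (-1 - (-4)·-0.455 - (2)·-0.344 - (3)·1.000) / (11) = -0.467
  t = (-9 - (-1)·-0.455 - (-1)·-0.344 - (-4)·-0.467) / (9) = -1.296
Iteration 2:
  u = (-3 - (3)·-0.344 - (-3)·-0.467 - (2)·-1.296) / (11) = -0.071
  v = (-9 - (-4)·-0.071 - (-3)·-0.467 - (-3)·-1.296) / (14) = -1.041
  w = (-1 - (-4)·-0.071 - (2)·-1.041 - (3)·-1.296) / (11) = 0.426
  t = (-9 - (-1)·-0.071 - (-1)·-1.041 - (-4)·0.426) / (9) = -0.934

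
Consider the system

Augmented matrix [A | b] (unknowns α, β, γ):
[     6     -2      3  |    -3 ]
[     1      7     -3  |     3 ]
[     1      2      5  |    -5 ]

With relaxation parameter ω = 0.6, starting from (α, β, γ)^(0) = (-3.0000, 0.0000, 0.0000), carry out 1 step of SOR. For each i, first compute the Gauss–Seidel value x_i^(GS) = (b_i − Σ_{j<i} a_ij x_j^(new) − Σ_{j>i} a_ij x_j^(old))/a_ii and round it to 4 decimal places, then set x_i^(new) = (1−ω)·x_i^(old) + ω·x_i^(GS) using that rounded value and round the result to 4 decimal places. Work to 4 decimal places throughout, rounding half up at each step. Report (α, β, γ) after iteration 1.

(-1.5000, 0.3857, -0.5126)

Iteration 1:
  α: GS value = (-3 - (-2)·0.0000 - (3)·0.0000) / (6) = -0.5000;  α ← (1−ω)·-3.0000 + ω·-0.5000 = -1.5000
  β: GS value = (3 - (1)·-1.5000 - (-3)·0.0000) / (7) = 0.6429;  β ← (1−ω)·0.0000 + ω·0.6429 = 0.3857
  γ: GS value = (-5 - (1)·-1.5000 - (2)·0.3857) / (5) = -0.8543;  γ ← (1−ω)·0.0000 + ω·-0.8543 = -0.5126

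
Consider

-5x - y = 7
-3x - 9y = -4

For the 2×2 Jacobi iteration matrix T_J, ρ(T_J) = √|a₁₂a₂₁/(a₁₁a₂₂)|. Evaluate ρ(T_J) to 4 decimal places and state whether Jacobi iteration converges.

0.2582

a₁₂a₂₁/(a₁₁a₂₂) = (-1)·(-3) / ((-5)·(-9)) = 0.066667
ρ = √|0.066667| = √0.066667 = 0.2582
ρ < 1, so Jacobi converges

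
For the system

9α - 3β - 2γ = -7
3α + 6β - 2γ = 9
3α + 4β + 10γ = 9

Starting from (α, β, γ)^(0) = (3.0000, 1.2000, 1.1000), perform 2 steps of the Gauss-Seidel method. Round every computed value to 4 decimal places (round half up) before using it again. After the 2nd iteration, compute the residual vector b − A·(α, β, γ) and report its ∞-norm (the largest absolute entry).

0.7474

Iteration 1:
  α = (-7 - (-3)·1.2000 - (-2)·1.1000) / (9) = -0.1333
  β = (9 - (3)·-0.1333 - (-2)·1.1000) / (6) = 1.9333
  γ = (9 - (3)·-0.1333 - (4)·1.9333) / (10) = 0.1667
Iteration 2:
  α = (-7 - (-3)·1.9333 - (-2)·0.1667) / (9) = -0.0963
  β = (9 - (3)·-0.0963 - (-2)·0.1667) / (6) = 1.6037
  γ = (9 - (3)·-0.0963 - (4)·1.6037) / (10) = 0.2874
Residual b − A·x = (-0.7474, 0.2415, 0.0001); ∞-norm = 0.7474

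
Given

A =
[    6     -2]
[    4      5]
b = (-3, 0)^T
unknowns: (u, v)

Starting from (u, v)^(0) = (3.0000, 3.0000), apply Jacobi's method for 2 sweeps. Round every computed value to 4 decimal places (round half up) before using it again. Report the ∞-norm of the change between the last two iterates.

Iteration 1:
  u = (-3 - (-2)·3.0000) / (6) = 0.5000
  v = (0 - (4)·3.0000) / (5) = -2.4000
Iteration 2:
  u = (-3 - (-2)·-2.4000) / (6) = -1.3000
  v = (0 - (4)·0.5000) / (5) = -0.4000
Change: (-1.8000, 2.0000) → max |·| = 2.0000

2.0000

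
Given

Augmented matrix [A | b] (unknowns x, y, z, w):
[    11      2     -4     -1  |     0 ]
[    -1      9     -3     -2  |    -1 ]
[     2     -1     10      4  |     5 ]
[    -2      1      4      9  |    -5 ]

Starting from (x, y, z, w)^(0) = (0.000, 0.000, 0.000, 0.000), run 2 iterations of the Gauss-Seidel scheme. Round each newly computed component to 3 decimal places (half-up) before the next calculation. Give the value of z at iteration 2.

0.768

Iteration 1:
  x = (0 - (2)·0.000 - (-4)·0.000 - (-1)·0.000) / (11) = 0.000
  y = (-1 - (-1)·0.000 - (-3)·0.000 - (-2)·0.000) / (9) = -0.111
  z = (5 - (2)·0.000 - (-1)·-0.111 - (4)·0.000) / (10) = 0.489
  w = (-5 - (-2)·0.000 - (1)·-0.111 - (4)·0.489) / (9) = -0.761
Iteration 2:
  x = (0 - (2)·-0.111 - (-4)·0.489 - (-1)·-0.761) / (11) = 0.129
  y = (-1 - (-1)·0.129 - (-3)·0.489 - (-2)·-0.761) / (9) = -0.103
  z = (5 - (2)·0.129 - (-1)·-0.103 - (4)·-0.761) / (10) = 0.768
  w = (-5 - (-2)·0.129 - (1)·-0.103 - (4)·0.768) / (9) = -0.857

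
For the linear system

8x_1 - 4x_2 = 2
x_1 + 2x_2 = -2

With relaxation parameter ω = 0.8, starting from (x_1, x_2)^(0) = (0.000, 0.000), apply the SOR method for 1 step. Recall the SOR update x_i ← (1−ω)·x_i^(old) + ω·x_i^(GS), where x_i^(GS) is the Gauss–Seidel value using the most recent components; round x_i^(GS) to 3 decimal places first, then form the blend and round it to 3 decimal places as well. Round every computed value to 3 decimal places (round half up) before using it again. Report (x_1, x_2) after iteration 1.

Iteration 1:
  x_1: GS value = (2 - (-4)·0.000) / (8) = 0.250;  x_1 ← (1−ω)·0.000 + ω·0.250 = 0.200
  x_2: GS value = (-2 - (1)·0.200) / (2) = -1.100;  x_2 ← (1−ω)·0.000 + ω·-1.100 = -0.880

(0.200, -0.880)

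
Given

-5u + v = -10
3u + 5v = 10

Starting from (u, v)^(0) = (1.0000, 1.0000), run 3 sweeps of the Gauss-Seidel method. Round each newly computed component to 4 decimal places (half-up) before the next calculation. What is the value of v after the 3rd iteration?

0.7138

Iteration 1:
  u = (-10 - (1)·1.0000) / (-5) = 2.2000
  v = (10 - (3)·2.2000) / (5) = 0.6800
Iteration 2:
  u = (-10 - (1)·0.6800) / (-5) = 2.1360
  v = (10 - (3)·2.1360) / (5) = 0.7184
Iteration 3:
  u = (-10 - (1)·0.7184) / (-5) = 2.1437
  v = (10 - (3)·2.1437) / (5) = 0.7138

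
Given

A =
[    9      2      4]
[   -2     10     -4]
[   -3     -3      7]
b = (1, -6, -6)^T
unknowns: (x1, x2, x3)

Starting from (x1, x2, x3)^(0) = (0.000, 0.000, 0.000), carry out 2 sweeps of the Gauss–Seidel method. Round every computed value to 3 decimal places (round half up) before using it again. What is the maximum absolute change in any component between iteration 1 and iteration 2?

Iteration 1:
  x1 = (1 - (2)·0.000 - (4)·0.000) / (9) = 0.111
  x2 = (-6 - (-2)·0.111 - (-4)·0.000) / (10) = -0.578
  x3 = (-6 - (-3)·0.111 - (-3)·-0.578) / (7) = -1.057
Iteration 2:
  x1 = (1 - (2)·-0.578 - (4)·-1.057) / (9) = 0.709
  x2 = (-6 - (-2)·0.709 - (-4)·-1.057) / (10) = -0.881
  x3 = (-6 - (-3)·0.709 - (-3)·-0.881) / (7) = -0.931
Change: (0.598, -0.303, 0.126) → max |·| = 0.598

0.598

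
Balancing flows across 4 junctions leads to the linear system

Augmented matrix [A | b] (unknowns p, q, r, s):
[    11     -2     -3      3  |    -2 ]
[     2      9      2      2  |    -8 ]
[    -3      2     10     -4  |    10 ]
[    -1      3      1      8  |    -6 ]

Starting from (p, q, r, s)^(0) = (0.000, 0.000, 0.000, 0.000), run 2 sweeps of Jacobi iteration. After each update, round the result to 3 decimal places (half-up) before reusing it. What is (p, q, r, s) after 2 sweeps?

Iteration 1:
  p = (-2 - (-2)·0.000 - (-3)·0.000 - (3)·0.000) / (11) = -0.182
  q = (-8 - (2)·0.000 - (2)·0.000 - (2)·0.000) / (9) = -0.889
  r = (10 - (-3)·0.000 - (2)·0.000 - (-4)·0.000) / (10) = 1.000
  s = (-6 - (-1)·0.000 - (3)·0.000 - (1)·0.000) / (8) = -0.750
Iteration 2:
  p = (-2 - (-2)·-0.889 - (-3)·1.000 - (3)·-0.750) / (11) = 0.134
  q = (-8 - (2)·-0.182 - (2)·1.000 - (2)·-0.750) / (9) = -0.904
  r = (10 - (-3)·-0.182 - (2)·-0.889 - (-4)·-0.750) / (10) = 0.823
  s = (-6 - (-1)·-0.182 - (3)·-0.889 - (1)·1.000) / (8) = -0.564

(0.134, -0.904, 0.823, -0.564)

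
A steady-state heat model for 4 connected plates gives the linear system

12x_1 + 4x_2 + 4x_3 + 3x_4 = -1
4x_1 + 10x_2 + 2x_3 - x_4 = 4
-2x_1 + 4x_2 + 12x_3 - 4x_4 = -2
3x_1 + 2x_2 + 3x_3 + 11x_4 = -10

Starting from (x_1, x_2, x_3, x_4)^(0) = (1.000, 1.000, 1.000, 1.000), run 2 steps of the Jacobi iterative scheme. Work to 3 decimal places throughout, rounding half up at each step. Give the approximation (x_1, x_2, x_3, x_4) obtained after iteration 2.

(0.359, 0.636, -0.845, -0.618)

Iteration 1:
  x_1 = (-1 - (4)·1.000 - (4)·1.000 - (3)·1.000) / (12) = -1.000
  x_2 = (4 - (4)·1.000 - (2)·1.000 - (-1)·1.000) / (10) = -0.100
  x_3 = (-2 - (-2)·1.000 - (4)·1.000 - (-4)·1.000) / (12) = 0.000
  x_4 = (-10 - (3)·1.000 - (2)·1.000 - (3)·1.000) / (11) = -1.636
Iteration 2:
  x_1 = (-1 - (4)·-0.100 - (4)·0.000 - (3)·-1.636) / (12) = 0.359
  x_2 = (4 - (4)·-1.000 - (2)·0.000 - (-1)·-1.636) / (10) = 0.636
  x_3 = (-2 - (-2)·-1.000 - (4)·-0.100 - (-4)·-1.636) / (12) = -0.845
  x_4 = (-10 - (3)·-1.000 - (2)·-0.100 - (3)·0.000) / (11) = -0.618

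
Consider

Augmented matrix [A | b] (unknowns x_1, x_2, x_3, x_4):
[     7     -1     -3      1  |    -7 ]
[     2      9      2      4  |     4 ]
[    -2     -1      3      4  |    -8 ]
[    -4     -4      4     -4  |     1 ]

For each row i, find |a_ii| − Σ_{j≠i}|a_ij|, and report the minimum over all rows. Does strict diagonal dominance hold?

row 1: |7| − (1+3+1) = 2
row 2: |9| − (2+2+4) = 1
row 3: |3| − (2+1+4) = -4
row 4: |-4| − (4+4+4) = -8
minimum over rows = -8 → not strictly diagonally dominant

-8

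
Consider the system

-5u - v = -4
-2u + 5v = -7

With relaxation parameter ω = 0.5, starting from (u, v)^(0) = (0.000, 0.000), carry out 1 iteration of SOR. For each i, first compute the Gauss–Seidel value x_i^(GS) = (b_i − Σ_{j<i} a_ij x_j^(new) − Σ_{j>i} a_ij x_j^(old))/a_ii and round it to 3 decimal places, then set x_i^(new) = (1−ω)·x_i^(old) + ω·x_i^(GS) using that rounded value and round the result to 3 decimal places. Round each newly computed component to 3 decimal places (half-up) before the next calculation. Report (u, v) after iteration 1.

(0.400, -0.620)

Iteration 1:
  u: GS value = (-4 - (-1)·0.000) / (-5) = 0.800;  u ← (1−ω)·0.000 + ω·0.800 = 0.400
  v: GS value = (-7 - (-2)·0.400) / (5) = -1.240;  v ← (1−ω)·0.000 + ω·-1.240 = -0.620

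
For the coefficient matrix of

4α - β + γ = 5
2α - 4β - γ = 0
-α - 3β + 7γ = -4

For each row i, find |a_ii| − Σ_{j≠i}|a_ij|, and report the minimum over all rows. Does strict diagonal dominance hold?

row 1: |4| − (1+1) = 2
row 2: |-4| − (2+1) = 1
row 3: |7| − (1+3) = 3
minimum over rows = 1 → strictly diagonally dominant (convergence guaranteed)

1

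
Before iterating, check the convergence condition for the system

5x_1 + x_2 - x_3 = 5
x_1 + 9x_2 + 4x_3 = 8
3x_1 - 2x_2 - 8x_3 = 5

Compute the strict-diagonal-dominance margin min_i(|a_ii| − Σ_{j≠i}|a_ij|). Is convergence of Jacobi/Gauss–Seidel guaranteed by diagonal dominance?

row 1: |5| − (1+1) = 3
row 2: |9| − (1+4) = 4
row 3: |-8| − (3+2) = 3
minimum over rows = 3 → strictly diagonally dominant (convergence guaranteed)

3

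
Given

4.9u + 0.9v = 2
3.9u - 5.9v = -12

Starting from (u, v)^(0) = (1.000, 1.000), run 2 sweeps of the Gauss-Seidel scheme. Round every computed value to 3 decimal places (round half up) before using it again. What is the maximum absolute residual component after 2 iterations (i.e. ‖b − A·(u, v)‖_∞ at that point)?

Iteration 1:
  u = (2 - (0.9)·1.000) / (4.9) = 0.224
  v = (-12 - (3.9)·0.224) / (-5.9) = 2.182
Iteration 2:
  u = (2 - (0.9)·2.182) / (4.9) = 0.007
  v = (-12 - (3.9)·0.007) / (-5.9) = 2.039
Residual b − A·x = (0.131, 0.003); ∞-norm = 0.131

0.131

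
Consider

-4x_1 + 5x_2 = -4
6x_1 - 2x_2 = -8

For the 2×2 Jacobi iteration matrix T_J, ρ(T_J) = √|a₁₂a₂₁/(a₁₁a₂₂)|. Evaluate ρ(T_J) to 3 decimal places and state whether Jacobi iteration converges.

a₁₂a₂₁/(a₁₁a₂₂) = (5)·(6) / ((-4)·(-2)) = 3.750000
ρ = √|3.750000| = √3.750000 = 1.936
ρ > 1, so Jacobi diverges

1.936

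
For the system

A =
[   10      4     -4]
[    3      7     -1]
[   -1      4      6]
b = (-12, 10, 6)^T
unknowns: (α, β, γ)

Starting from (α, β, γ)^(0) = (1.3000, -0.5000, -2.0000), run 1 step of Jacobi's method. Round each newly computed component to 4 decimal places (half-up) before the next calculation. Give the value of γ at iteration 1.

1.5500

Iteration 1:
  α = (-12 - (4)·-0.5000 - (-4)·-2.0000) / (10) = -1.8000
  β = (10 - (3)·1.3000 - (-1)·-2.0000) / (7) = 0.5857
  γ = (6 - (-1)·1.3000 - (4)·-0.5000) / (6) = 1.5500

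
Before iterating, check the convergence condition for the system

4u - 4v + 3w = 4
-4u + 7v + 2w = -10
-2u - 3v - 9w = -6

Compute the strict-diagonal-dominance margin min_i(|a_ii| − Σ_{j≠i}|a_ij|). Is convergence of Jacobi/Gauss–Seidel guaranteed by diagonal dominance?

-3

row 1: |4| − (4+3) = -3
row 2: |7| − (4+2) = 1
row 3: |-9| − (2+3) = 4
minimum over rows = -3 → not strictly diagonally dominant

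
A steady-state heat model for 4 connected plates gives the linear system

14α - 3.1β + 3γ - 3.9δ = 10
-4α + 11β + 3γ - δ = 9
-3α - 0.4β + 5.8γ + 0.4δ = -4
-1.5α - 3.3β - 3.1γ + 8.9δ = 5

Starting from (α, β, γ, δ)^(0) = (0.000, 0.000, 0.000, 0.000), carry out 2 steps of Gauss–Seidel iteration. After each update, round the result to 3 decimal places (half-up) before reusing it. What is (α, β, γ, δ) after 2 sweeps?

Iteration 1:
  α = (10 - (-3.1)·0.000 - (3)·0.000 - (-3.9)·0.000) / (14) = 0.714
  β = (9 - (-4)·0.714 - (3)·0.000 - (-1)·0.000) / (11) = 1.078
  γ = (-4 - (-3)·0.714 - (-0.4)·1.078 - (0.4)·0.000) / (5.8) = -0.246
  δ = (5 - (-1.5)·0.714 - (-3.3)·1.078 - (-3.1)·-0.246) / (8.9) = 0.996
Iteration 2:
  α = (10 - (-3.1)·1.078 - (3)·-0.246 - (-3.9)·0.996) / (14) = 1.283
  β = (9 - (-4)·1.283 - (3)·-0.246 - (-1)·0.996) / (11) = 1.442
  γ = (-4 - (-3)·1.283 - (-0.4)·1.442 - (0.4)·0.996) / (5.8) = 0.005
  δ = (5 - (-1.5)·1.283 - (-3.3)·1.442 - (-3.1)·0.005) / (8.9) = 1.314

(1.283, 1.442, 0.005, 1.314)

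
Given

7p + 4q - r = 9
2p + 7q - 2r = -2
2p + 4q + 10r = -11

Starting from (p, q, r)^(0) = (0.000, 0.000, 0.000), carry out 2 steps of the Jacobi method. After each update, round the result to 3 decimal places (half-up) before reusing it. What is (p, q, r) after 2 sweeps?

Iteration 1:
  p = (9 - (4)·0.000 - (-1)·0.000) / (7) = 1.286
  q = (-2 - (2)·0.000 - (-2)·0.000) / (7) = -0.286
  r = (-11 - (2)·0.000 - (4)·0.000) / (10) = -1.100
Iteration 2:
  p = (9 - (4)·-0.286 - (-1)·-1.100) / (7) = 1.292
  q = (-2 - (2)·1.286 - (-2)·-1.100) / (7) = -0.967
  r = (-11 - (2)·1.286 - (4)·-0.286) / (10) = -1.243

(1.292, -0.967, -1.243)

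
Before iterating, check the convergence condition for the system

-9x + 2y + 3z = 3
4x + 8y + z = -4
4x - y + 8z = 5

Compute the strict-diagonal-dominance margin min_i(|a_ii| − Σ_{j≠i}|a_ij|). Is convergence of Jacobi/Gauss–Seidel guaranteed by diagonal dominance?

row 1: |-9| − (2+3) = 4
row 2: |8| − (4+1) = 3
row 3: |8| − (4+1) = 3
minimum over rows = 3 → strictly diagonally dominant (convergence guaranteed)

3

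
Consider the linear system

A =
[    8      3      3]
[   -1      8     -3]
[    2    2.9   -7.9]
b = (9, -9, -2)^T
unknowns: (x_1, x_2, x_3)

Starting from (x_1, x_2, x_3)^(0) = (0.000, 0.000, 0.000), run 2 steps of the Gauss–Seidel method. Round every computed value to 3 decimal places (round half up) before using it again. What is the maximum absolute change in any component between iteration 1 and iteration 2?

0.303

Iteration 1:
  x_1 = (9 - (3)·0.000 - (3)·0.000) / (8) = 1.125
  x_2 = (-9 - (-1)·1.125 - (-3)·0.000) / (8) = -0.984
  x_3 = (-2 - (2)·1.125 - (2.9)·-0.984) / (-7.9) = 0.177
Iteration 2:
  x_1 = (9 - (3)·-0.984 - (3)·0.177) / (8) = 1.428
  x_2 = (-9 - (-1)·1.428 - (-3)·0.177) / (8) = -0.880
  x_3 = (-2 - (2)·1.428 - (2.9)·-0.880) / (-7.9) = 0.292
Change: (0.303, 0.104, 0.115) → max |·| = 0.303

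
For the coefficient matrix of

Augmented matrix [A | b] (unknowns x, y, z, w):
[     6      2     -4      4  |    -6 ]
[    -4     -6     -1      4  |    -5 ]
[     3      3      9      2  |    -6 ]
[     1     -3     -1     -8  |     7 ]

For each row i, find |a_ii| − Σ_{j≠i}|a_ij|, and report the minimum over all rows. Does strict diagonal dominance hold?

-4

row 1: |6| − (2+4+4) = -4
row 2: |-6| − (4+1+4) = -3
row 3: |9| − (3+3+2) = 1
row 4: |-8| − (1+3+1) = 3
minimum over rows = -4 → not strictly diagonally dominant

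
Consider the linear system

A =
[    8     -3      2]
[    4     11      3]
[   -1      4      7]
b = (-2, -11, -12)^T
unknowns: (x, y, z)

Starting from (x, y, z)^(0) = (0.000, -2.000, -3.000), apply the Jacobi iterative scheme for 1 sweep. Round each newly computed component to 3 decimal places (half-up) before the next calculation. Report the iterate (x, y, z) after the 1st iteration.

(-0.250, -0.182, -0.571)

Iteration 1:
  x = (-2 - (-3)·-2.000 - (2)·-3.000) / (8) = -0.250
  y = (-11 - (4)·0.000 - (3)·-3.000) / (11) = -0.182
  z = (-12 - (-1)·0.000 - (4)·-2.000) / (7) = -0.571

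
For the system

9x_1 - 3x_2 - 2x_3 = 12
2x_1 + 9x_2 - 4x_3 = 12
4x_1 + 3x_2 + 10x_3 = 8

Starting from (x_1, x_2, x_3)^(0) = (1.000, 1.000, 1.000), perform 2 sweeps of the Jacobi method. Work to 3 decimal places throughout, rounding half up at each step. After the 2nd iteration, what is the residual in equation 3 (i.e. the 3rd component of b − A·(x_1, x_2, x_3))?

Iteration 1:
  x_1 = (12 - (-3)·1.000 - (-2)·1.000) / (9) = 1.889
  x_2 = (12 - (2)·1.000 - (-4)·1.000) / (9) = 1.556
  x_3 = (8 - (4)·1.000 - (3)·1.000) / (10) = 0.100
Iteration 2:
  x_1 = (12 - (-3)·1.556 - (-2)·0.100) / (9) = 1.874
  x_2 = (12 - (2)·1.889 - (-4)·0.100) / (9) = 0.958
  x_3 = (8 - (4)·1.889 - (3)·1.556) / (10) = -0.422
Residual b − A·x = (-2.836, -2.058, 1.850)

1.850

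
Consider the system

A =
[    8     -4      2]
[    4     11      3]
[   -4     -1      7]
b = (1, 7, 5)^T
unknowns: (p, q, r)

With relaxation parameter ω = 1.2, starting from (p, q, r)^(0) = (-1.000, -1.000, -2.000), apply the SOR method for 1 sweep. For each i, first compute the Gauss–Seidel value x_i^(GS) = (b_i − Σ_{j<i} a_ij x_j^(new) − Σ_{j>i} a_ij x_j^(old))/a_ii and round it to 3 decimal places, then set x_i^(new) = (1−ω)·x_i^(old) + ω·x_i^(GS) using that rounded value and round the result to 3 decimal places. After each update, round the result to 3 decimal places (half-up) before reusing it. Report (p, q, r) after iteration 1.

(0.350, 1.466, 1.749)

Iteration 1:
  p: GS value = (1 - (-4)·-1.000 - (2)·-2.000) / (8) = 0.125;  p ← (1−ω)·-1.000 + ω·0.125 = 0.350
  q: GS value = (7 - (4)·0.350 - (3)·-2.000) / (11) = 1.055;  q ← (1−ω)·-1.000 + ω·1.055 = 1.466
  r: GS value = (5 - (-4)·0.350 - (-1)·1.466) / (7) = 1.124;  r ← (1−ω)·-2.000 + ω·1.124 = 1.749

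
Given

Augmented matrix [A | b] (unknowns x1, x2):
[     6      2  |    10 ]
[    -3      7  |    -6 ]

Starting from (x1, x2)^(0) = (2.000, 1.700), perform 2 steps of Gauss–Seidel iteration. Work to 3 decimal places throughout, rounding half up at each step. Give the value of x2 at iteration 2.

Iteration 1:
  x1 = (10 - (2)·1.700) / (6) = 1.100
  x2 = (-6 - (-3)·1.100) / (7) = -0.386
Iteration 2:
  x1 = (10 - (2)·-0.386) / (6) = 1.795
  x2 = (-6 - (-3)·1.795) / (7) = -0.088

-0.088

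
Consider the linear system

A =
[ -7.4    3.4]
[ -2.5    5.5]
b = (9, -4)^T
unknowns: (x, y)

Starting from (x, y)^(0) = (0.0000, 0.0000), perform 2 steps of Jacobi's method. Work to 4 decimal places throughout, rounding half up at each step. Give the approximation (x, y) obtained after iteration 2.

Iteration 1:
  x = (9 - (3.4)·0.0000) / (-7.4) = -1.2162
  y = (-4 - (-2.5)·0.0000) / (5.5) = -0.7273
Iteration 2:
  x = (9 - (3.4)·-0.7273) / (-7.4) = -1.5504
  y = (-4 - (-2.5)·-1.2162) / (5.5) = -1.2801

(-1.5504, -1.2801)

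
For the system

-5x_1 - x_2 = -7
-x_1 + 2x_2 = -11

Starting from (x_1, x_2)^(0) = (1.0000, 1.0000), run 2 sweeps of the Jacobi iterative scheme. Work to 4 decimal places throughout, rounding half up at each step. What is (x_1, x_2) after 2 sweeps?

Iteration 1:
  x_1 = (-7 - (-1)·1.0000) / (-5) = 1.2000
  x_2 = (-11 - (-1)·1.0000) / (2) = -5.0000
Iteration 2:
  x_1 = (-7 - (-1)·-5.0000) / (-5) = 2.4000
  x_2 = (-11 - (-1)·1.2000) / (2) = -4.9000

(2.4000, -4.9000)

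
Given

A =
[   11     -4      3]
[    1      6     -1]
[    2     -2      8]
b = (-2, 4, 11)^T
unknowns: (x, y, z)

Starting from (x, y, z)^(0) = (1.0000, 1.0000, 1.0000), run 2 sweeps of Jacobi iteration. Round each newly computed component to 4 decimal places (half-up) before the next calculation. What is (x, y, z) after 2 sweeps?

Iteration 1:
  x = (-2 - (-4)·1.0000 - (3)·1.0000) / (11) = -0.0909
  y = (4 - (1)·1.0000 - (-1)·1.0000) / (6) = 0.6667
  z = (11 - (2)·1.0000 - (-2)·1.0000) / (8) = 1.3750
Iteration 2:
  x = (-2 - (-4)·0.6667 - (3)·1.3750) / (11) = -0.3144
  y = (4 - (1)·-0.0909 - (-1)·1.3750) / (6) = 0.9110
  z = (11 - (2)·-0.0909 - (-2)·0.6667) / (8) = 1.5644

(-0.3144, 0.9110, 1.5644)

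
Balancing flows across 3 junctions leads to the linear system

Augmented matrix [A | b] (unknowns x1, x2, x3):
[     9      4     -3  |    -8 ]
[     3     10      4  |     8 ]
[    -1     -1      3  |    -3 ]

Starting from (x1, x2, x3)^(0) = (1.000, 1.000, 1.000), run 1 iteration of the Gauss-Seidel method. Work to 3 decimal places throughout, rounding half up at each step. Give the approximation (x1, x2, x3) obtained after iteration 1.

(-1.000, 0.700, -1.100)

Iteration 1:
  x1 = (-8 - (4)·1.000 - (-3)·1.000) / (9) = -1.000
  x2 = (8 - (3)·-1.000 - (4)·1.000) / (10) = 0.700
  x3 = (-3 - (-1)·-1.000 - (-1)·0.700) / (3) = -1.100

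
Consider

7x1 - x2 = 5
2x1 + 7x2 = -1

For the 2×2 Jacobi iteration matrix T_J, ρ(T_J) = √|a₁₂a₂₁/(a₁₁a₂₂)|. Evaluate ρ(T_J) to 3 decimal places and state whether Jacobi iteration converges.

a₁₂a₂₁/(a₁₁a₂₂) = (-1)·(2) / ((7)·(7)) = -0.040816
ρ = √|-0.040816| = √0.040816 = 0.202
ρ < 1, so Jacobi converges

0.202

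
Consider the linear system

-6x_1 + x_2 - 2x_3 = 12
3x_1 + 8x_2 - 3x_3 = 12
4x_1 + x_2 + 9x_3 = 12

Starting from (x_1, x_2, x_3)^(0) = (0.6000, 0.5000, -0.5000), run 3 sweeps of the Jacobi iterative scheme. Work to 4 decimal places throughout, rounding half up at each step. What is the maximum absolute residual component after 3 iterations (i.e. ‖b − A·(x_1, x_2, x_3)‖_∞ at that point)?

Iteration 1:
  x_1 = (12 - (1)·0.5000 - (-2)·-0.5000) / (-6) = -1.7500
  x_2 = (12 - (3)·0.6000 - (-3)·-0.5000) / (8) = 1.0875
  x_3 = (12 - (4)·0.6000 - (1)·0.5000) / (9) = 1.0111
Iteration 2:
  x_1 = (12 - (1)·1.0875 - (-2)·1.0111) / (-6) = -2.1558
  x_2 = (12 - (3)·-1.7500 - (-3)·1.0111) / (8) = 2.5354
  x_3 = (12 - (4)·-1.7500 - (1)·1.0875) / (9) = 1.9903
Iteration 3:
  x_1 = (12 - (1)·2.5354 - (-2)·1.9903) / (-6) = -2.2409
  x_2 = (12 - (3)·-2.1558 - (-3)·1.9903) / (8) = 3.0548
  x_3 = (12 - (4)·-2.1558 - (1)·2.5354) / (9) = 2.0098
Residual b − A·x = (-0.4806, 0.3137, -0.1794); ∞-norm = 0.4806

0.4806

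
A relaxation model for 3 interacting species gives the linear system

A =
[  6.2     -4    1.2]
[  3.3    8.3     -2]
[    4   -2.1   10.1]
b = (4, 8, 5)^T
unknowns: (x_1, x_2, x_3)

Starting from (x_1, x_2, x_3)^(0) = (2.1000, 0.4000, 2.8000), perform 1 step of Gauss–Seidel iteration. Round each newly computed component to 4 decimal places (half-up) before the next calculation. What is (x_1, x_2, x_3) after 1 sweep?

(0.3613, 1.4949, 0.6628)

Iteration 1:
  x_1 = (4 - (-4)·0.4000 - (1.2)·2.8000) / (6.2) = 0.3613
  x_2 = (8 - (3.3)·0.3613 - (-2)·2.8000) / (8.3) = 1.4949
  x_3 = (5 - (4)·0.3613 - (-2.1)·1.4949) / (10.1) = 0.6628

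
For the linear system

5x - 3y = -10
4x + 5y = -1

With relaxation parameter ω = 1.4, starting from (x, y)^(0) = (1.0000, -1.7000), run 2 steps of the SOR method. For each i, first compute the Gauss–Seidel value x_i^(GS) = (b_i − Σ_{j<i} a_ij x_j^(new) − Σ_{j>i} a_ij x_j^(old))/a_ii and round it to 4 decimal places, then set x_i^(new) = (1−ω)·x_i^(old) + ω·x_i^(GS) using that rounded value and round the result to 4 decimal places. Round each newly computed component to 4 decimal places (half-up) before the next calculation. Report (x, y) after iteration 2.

Iteration 1:
  x: GS value = (-10 - (-3)·-1.7000) / (5) = -3.0200;  x ← (1−ω)·1.0000 + ω·-3.0200 = -4.6280
  y: GS value = (-1 - (4)·-4.6280) / (5) = 3.5024;  y ← (1−ω)·-1.7000 + ω·3.5024 = 5.5834
Iteration 2:
  x: GS value = (-10 - (-3)·5.5834) / (5) = 1.3500;  x ← (1−ω)·-4.6280 + ω·1.3500 = 3.7412
  y: GS value = (-1 - (4)·3.7412) / (5) = -3.1930;  y ← (1−ω)·5.5834 + ω·-3.1930 = -6.7036

(3.7412, -6.7036)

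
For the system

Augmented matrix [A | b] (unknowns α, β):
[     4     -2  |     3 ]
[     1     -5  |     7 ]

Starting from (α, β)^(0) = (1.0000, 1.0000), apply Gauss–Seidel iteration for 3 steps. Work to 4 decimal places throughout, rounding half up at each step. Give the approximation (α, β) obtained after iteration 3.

Iteration 1:
  α = (3 - (-2)·1.0000) / (4) = 1.2500
  β = (7 - (1)·1.2500) / (-5) = -1.1500
Iteration 2:
  α = (3 - (-2)·-1.1500) / (4) = 0.1750
  β = (7 - (1)·0.1750) / (-5) = -1.3650
Iteration 3:
  α = (3 - (-2)·-1.3650) / (4) = 0.0675
  β = (7 - (1)·0.0675) / (-5) = -1.3865

(0.0675, -1.3865)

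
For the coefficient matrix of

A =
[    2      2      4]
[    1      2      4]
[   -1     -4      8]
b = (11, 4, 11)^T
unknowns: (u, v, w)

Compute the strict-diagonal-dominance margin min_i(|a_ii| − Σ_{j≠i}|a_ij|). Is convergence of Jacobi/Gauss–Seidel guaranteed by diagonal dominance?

row 1: |2| − (2+4) = -4
row 2: |2| − (1+4) = -3
row 3: |8| − (1+4) = 3
minimum over rows = -4 → not strictly diagonally dominant

-4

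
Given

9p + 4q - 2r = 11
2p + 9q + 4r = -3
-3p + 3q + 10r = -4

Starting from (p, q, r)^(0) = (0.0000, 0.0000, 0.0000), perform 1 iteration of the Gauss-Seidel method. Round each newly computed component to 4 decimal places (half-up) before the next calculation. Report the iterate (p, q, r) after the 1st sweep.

Iteration 1:
  p = (11 - (4)·0.0000 - (-2)·0.0000) / (9) = 1.2222
  q = (-3 - (2)·1.2222 - (4)·0.0000) / (9) = -0.6049
  r = (-4 - (-3)·1.2222 - (3)·-0.6049) / (10) = 0.1481

(1.2222, -0.6049, 0.1481)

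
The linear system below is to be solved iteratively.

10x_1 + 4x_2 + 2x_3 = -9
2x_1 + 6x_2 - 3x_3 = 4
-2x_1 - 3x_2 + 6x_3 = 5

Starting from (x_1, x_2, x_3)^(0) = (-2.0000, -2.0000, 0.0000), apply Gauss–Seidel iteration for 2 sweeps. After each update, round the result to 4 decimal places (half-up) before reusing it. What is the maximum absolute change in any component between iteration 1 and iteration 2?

Iteration 1:
  x_1 = (-9 - (4)·-2.0000 - (2)·0.0000) / (10) = -0.1000
  x_2 = (4 - (2)·-0.1000 - (-3)·0.0000) / (6) = 0.7000
  x_3 = (5 - (-2)·-0.1000 - (-3)·0.7000) / (6) = 1.1500
Iteration 2:
  x_1 = (-9 - (4)·0.7000 - (2)·1.1500) / (10) = -1.4100
  x_2 = (4 - (2)·-1.4100 - (-3)·1.1500) / (6) = 1.7117
  x_3 = (5 - (-2)·-1.4100 - (-3)·1.7117) / (6) = 1.2192
Change: (-1.3100, 1.0117, 0.0692) → max |·| = 1.3100

1.3100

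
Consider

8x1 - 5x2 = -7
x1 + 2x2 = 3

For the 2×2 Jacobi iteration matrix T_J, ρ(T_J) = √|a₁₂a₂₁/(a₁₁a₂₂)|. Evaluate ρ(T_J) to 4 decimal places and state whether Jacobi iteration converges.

a₁₂a₂₁/(a₁₁a₂₂) = (-5)·(1) / ((8)·(2)) = -0.312500
ρ = √|-0.312500| = √0.312500 = 0.5590
ρ < 1, so Jacobi converges

0.5590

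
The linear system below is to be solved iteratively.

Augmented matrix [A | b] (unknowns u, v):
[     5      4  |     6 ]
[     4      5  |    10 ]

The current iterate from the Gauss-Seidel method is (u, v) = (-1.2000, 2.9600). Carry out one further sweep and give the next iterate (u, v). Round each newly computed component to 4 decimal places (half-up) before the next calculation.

One sweep:
  u = (6 - (4)·2.9600) / (5) = -1.1680
  v = (10 - (4)·-1.1680) / (5) = 2.9344

(-1.1680, 2.9344)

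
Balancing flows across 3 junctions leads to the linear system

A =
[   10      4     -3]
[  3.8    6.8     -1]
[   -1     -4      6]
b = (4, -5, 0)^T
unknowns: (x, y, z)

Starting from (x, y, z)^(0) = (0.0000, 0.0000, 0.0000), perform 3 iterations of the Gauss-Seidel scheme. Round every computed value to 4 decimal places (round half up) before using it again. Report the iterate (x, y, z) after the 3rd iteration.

(0.6629, -1.2046, -0.6926)

Iteration 1:
  x = (4 - (4)·0.0000 - (-3)·0.0000) / (10) = 0.4000
  y = (-5 - (3.8)·0.4000 - (-1)·0.0000) / (6.8) = -0.9588
  z = (0 - (-1)·0.4000 - (-4)·-0.9588) / (6) = -0.5725
Iteration 2:
  x = (4 - (4)·-0.9588 - (-3)·-0.5725) / (10) = 0.6118
  y = (-5 - (3.8)·0.6118 - (-1)·-0.5725) / (6.8) = -1.1614
  z = (0 - (-1)·0.6118 - (-4)·-1.1614) / (6) = -0.6723
Iteration 3:
  x = (4 - (4)·-1.1614 - (-3)·-0.6723) / (10) = 0.6629
  y = (-5 - (3.8)·0.6629 - (-1)·-0.6723) / (6.8) = -1.2046
  z = (0 - (-1)·0.6629 - (-4)·-1.2046) / (6) = -0.6926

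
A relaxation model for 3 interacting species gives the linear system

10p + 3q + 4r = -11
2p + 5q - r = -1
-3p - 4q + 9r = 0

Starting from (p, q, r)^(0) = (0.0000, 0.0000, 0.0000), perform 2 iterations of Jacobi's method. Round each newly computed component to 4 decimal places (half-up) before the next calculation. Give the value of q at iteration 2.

0.2400

Iteration 1:
  p = (-11 - (3)·0.0000 - (4)·0.0000) / (10) = -1.1000
  q = (-1 - (2)·0.0000 - (-1)·0.0000) / (5) = -0.2000
  r = (0 - (-3)·0.0000 - (-4)·0.0000) / (9) = 0.0000
Iteration 2:
  p = (-11 - (3)·-0.2000 - (4)·0.0000) / (10) = -1.0400
  q = (-1 - (2)·-1.1000 - (-1)·0.0000) / (5) = 0.2400
  r = (0 - (-3)·-1.1000 - (-4)·-0.2000) / (9) = -0.4556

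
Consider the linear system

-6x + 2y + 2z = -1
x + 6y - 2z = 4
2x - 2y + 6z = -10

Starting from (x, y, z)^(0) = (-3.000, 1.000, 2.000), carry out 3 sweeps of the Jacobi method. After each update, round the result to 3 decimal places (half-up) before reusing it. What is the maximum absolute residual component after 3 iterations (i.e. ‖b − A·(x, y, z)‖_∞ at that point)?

Iteration 1:
  x = (-1 - (2)·1.000 - (2)·2.000) / (-6) = 1.167
  y = (4 - (1)·-3.000 - (-2)·2.000) / (6) = 1.833
  z = (-10 - (2)·-3.000 - (-2)·1.000) / (6) = -0.333
Iteration 2:
  x = (-1 - (2)·1.833 - (2)·-0.333) / (-6) = 0.667
  y = (4 - (1)·1.167 - (-2)·-0.333) / (6) = 0.361
  z = (-10 - (2)·1.167 - (-2)·1.833) / (6) = -1.445
Iteration 3:
  x = (-1 - (2)·0.361 - (2)·-1.445) / (-6) = -0.195
  y = (4 - (1)·0.667 - (-2)·-1.445) / (6) = 0.074
  z = (-10 - (2)·0.667 - (-2)·0.361) / (6) = -1.769
Residual b − A·x = (1.220, 0.213, 1.152); ∞-norm = 1.220

1.220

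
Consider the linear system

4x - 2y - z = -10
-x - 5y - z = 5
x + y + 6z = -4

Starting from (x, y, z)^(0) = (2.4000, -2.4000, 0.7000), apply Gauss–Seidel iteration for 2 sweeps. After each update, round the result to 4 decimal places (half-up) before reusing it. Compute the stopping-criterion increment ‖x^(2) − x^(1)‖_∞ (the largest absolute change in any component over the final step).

0.8058

Iteration 1:
  x = (-10 - (-2)·-2.4000 - (-1)·0.7000) / (4) = -3.5250
  y = (5 - (-1)·-3.5250 - (-1)·0.7000) / (-5) = -0.4350
  z = (-4 - (1)·-3.5250 - (1)·-0.4350) / (6) = -0.0067
Iteration 2:
  x = (-10 - (-2)·-0.4350 - (-1)·-0.0067) / (4) = -2.7192
  y = (5 - (-1)·-2.7192 - (-1)·-0.0067) / (-5) = -0.4548
  z = (-4 - (1)·-2.7192 - (1)·-0.4548) / (6) = -0.1377
Change: (0.8058, -0.0198, -0.1310) → max |·| = 0.8058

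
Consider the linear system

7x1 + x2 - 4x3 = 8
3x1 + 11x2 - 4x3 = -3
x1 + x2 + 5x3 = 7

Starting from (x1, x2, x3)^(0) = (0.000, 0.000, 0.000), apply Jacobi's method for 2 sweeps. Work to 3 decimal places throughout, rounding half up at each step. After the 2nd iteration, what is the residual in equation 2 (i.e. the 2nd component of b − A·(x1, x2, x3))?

-3.217

Iteration 1:
  x1 = (8 - (1)·0.000 - (-4)·0.000) / (7) = 1.143
  x2 = (-3 - (3)·0.000 - (-4)·0.000) / (11) = -0.273
  x3 = (7 - (1)·0.000 - (1)·0.000) / (5) = 1.400
Iteration 2:
  x1 = (8 - (1)·-0.273 - (-4)·1.400) / (7) = 1.982
  x2 = (-3 - (3)·1.143 - (-4)·1.400) / (11) = -0.075
  x3 = (7 - (1)·1.143 - (1)·-0.273) / (5) = 1.226
Residual b − A·x = (-0.895, -3.217, -1.037)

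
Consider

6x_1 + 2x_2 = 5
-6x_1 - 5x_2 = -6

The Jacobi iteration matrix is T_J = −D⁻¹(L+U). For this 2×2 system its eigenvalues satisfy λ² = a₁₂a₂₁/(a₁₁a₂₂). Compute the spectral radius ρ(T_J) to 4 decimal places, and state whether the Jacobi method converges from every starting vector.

0.6325

a₁₂a₂₁/(a₁₁a₂₂) = (2)·(-6) / ((6)·(-5)) = 0.400000
ρ = √|0.400000| = √0.400000 = 0.6325
ρ < 1, so Jacobi converges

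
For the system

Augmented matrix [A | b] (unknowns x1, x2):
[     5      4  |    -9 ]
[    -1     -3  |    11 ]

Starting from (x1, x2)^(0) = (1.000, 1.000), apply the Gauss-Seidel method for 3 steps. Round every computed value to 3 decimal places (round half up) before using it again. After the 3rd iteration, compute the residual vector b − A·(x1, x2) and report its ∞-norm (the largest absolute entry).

1.082

Iteration 1:
  x1 = (-9 - (4)·1.000) / (5) = -2.600
  x2 = (11 - (-1)·-2.600) / (-3) = -2.800
Iteration 2:
  x1 = (-9 - (4)·-2.800) / (5) = 0.440
  x2 = (11 - (-1)·0.440) / (-3) = -3.813
Iteration 3:
  x1 = (-9 - (4)·-3.813) / (5) = 1.250
  x2 = (11 - (-1)·1.250) / (-3) = -4.083
Residual b − A·x = (1.082, 0.001); ∞-norm = 1.082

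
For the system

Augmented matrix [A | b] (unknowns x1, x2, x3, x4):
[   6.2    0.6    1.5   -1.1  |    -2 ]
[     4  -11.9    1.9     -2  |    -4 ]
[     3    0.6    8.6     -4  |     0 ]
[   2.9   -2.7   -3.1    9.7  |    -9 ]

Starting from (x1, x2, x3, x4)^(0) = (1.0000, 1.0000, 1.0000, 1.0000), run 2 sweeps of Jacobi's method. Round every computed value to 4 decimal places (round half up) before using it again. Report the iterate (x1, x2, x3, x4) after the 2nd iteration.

(-0.5097, 0.2866, -0.1700, -0.5835)

Iteration 1:
  x1 = (-2 - (0.6)·1.0000 - (1.5)·1.0000 - (-1.1)·1.0000) / (6.2) = -0.4839
  x2 = (-4 - (4)·1.0000 - (1.9)·1.0000 - (-2)·1.0000) / (-11.9) = 0.6639
  x3 = (0 - (3)·1.0000 - (0.6)·1.0000 - (-4)·1.0000) / (8.6) = 0.0465
  x4 = (-9 - (2.9)·1.0000 - (-2.7)·1.0000 - (-3.1)·1.0000) / (9.7) = -0.6289
Iteration 2:
  x1 = (-2 - (0.6)·0.6639 - (1.5)·0.0465 - (-1.1)·-0.6289) / (6.2) = -0.5097
  x2 = (-4 - (4)·-0.4839 - (1.9)·0.0465 - (-2)·-0.6289) / (-11.9) = 0.2866
  x3 = (0 - (3)·-0.4839 - (0.6)·0.6639 - (-4)·-0.6289) / (8.6) = -0.1700
  x4 = (-9 - (2.9)·-0.4839 - (-2.7)·0.6639 - (-3.1)·0.0465) / (9.7) = -0.5835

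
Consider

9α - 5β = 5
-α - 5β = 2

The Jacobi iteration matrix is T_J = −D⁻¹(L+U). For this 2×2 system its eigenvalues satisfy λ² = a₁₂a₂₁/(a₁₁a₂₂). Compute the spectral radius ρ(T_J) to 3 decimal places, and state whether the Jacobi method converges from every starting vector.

a₁₂a₂₁/(a₁₁a₂₂) = (-5)·(-1) / ((9)·(-5)) = -0.111111
ρ = √|-0.111111| = √0.111111 = 0.333
ρ < 1, so Jacobi converges

0.333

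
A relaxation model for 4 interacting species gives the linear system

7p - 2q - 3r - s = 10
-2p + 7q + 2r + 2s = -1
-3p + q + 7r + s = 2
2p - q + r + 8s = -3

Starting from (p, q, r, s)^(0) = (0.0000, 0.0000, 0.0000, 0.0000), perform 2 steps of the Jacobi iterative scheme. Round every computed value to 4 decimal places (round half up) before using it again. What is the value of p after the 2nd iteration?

1.4566

Iteration 1:
  p = (10 - (-2)·0.0000 - (-3)·0.0000 - (-1)·0.0000) / (7) = 1.4286
  q = (-1 - (-2)·0.0000 - (2)·0.0000 - (2)·0.0000) / (7) = -0.1429
  r = (2 - (-3)·0.0000 - (1)·0.0000 - (1)·0.0000) / (7) = 0.2857
  s = (-3 - (2)·0.0000 - (-1)·0.0000 - (1)·0.0000) / (8) = -0.3750
Iteration 2:
  p = (10 - (-2)·-0.1429 - (-3)·0.2857 - (-1)·-0.3750) / (7) = 1.4566
  q = (-1 - (-2)·1.4286 - (2)·0.2857 - (2)·-0.3750) / (7) = 0.2908
  r = (2 - (-3)·1.4286 - (1)·-0.1429 - (1)·-0.3750) / (7) = 0.9720
  s = (-3 - (2)·1.4286 - (-1)·-0.1429 - (1)·0.2857) / (8) = -0.7857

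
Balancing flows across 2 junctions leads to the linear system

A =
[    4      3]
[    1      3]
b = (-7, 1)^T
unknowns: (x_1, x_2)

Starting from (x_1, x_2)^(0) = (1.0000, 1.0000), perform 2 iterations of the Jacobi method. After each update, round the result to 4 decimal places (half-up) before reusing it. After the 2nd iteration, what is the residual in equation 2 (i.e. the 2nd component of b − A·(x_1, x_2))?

-0.7501

Iteration 1:
  x_1 = (-7 - (3)·1.0000) / (4) = -2.5000
  x_2 = (1 - (1)·1.0000) / (3) = 0.0000
Iteration 2:
  x_1 = (-7 - (3)·0.0000) / (4) = -1.7500
  x_2 = (1 - (1)·-2.5000) / (3) = 1.1667
Residual b − A·x = (-3.5001, -0.7501)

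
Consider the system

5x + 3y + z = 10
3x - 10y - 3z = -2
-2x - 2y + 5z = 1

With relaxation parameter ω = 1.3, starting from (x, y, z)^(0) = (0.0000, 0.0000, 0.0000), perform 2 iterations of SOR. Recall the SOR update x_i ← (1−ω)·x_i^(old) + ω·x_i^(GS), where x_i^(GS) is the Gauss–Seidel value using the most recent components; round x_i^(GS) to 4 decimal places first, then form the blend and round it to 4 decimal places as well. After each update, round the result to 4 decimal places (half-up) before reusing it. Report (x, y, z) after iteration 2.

Iteration 1:
  x: GS value = (10 - (3)·0.0000 - (1)·0.0000) / (5) = 2.0000;  x ← (1−ω)·0.0000 + ω·2.0000 = 2.6000
  y: GS value = (-2 - (3)·2.6000 - (-3)·0.0000) / (-10) = 0.9800;  y ← (1−ω)·0.0000 + ω·0.9800 = 1.2740
  z: GS value = (1 - (-2)·2.6000 - (-2)·1.2740) / (5) = 1.7496;  z ← (1−ω)·0.0000 + ω·1.7496 = 2.2745
Iteration 2:
  x: GS value = (10 - (3)·1.2740 - (1)·2.2745) / (5) = 0.7807;  x ← (1−ω)·2.6000 + ω·0.7807 = 0.2349
  y: GS value = (-2 - (3)·0.2349 - (-3)·2.2745) / (-10) = -0.4119;  y ← (1−ω)·1.2740 + ω·-0.4119 = -0.9177
  z: GS value = (1 - (-2)·0.2349 - (-2)·-0.9177) / (5) = -0.0731;  z ← (1−ω)·2.2745 + ω·-0.0731 = -0.7774

(0.2349, -0.9177, -0.7774)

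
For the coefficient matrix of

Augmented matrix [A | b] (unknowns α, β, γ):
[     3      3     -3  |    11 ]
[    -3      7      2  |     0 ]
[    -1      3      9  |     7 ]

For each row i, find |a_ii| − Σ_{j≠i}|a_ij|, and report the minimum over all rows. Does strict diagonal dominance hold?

-3

row 1: |3| − (3+3) = -3
row 2: |7| − (3+2) = 2
row 3: |9| − (1+3) = 5
minimum over rows = -3 → not strictly diagonally dominant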